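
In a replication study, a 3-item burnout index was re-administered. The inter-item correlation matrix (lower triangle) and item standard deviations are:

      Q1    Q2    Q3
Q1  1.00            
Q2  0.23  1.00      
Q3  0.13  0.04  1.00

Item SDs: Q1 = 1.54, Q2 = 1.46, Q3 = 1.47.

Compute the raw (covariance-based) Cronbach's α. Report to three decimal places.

Σσ²ᵢ = 1.54² + 1.46² + 1.47² = 6.6641
Covariances σ_ij = r_ij · s_i · s_j:
  σ(Q1,Q2) = 0.23 × 1.54 × 1.46 = 0.5171
  σ(Q1,Q3) = 0.13 × 1.54 × 1.47 = 0.2943
  σ(Q2,Q3) = 0.04 × 1.46 × 1.47 = 0.0858
σ²_T = Σσ²ᵢ + 2·Σσ_ij = 6.6641 + 2 × 0.8972 = 8.4585
α = (3/2)·(1 − 6.6641/8.4585) = 0.318

α = 0.318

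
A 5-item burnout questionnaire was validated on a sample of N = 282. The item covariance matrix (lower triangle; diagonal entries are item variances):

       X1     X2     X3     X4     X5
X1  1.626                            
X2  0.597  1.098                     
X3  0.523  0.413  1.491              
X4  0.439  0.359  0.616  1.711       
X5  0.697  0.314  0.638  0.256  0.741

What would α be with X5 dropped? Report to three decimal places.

Remaining items: X1, X2, X3, X4 (k = 4).
Σσᵢ² = 1.626 + 1.098 + 1.491 + 1.711 = 5.926
σ²_T = 5.926 + 2 × 2.947 = 11.820
α (item deleted) = (4/3)·(1 − 5.926/11.820) = 0.665

α = 0.665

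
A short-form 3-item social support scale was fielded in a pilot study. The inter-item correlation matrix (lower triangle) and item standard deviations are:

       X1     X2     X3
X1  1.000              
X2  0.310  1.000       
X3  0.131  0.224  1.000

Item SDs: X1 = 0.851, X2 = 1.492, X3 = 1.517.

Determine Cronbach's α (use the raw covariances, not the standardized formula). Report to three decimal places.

Σσ²ᵢ = 0.851² + 1.492² + 1.517² = 5.2516
Covariances σ_ij = r_ij · s_i · s_j:
  σ(X1,X2) = 0.310 × 0.851 × 1.492 = 0.3936
  σ(X1,X3) = 0.131 × 0.851 × 1.517 = 0.1691
  σ(X2,X3) = 0.224 × 1.492 × 1.517 = 0.5070
σ²_T = Σσ²ᵢ + 2·Σσ_ij = 5.2516 + 2 × 1.0697 = 7.3910
α = (3/2)·(1 − 5.2516/7.3910) = 0.434

α = 0.434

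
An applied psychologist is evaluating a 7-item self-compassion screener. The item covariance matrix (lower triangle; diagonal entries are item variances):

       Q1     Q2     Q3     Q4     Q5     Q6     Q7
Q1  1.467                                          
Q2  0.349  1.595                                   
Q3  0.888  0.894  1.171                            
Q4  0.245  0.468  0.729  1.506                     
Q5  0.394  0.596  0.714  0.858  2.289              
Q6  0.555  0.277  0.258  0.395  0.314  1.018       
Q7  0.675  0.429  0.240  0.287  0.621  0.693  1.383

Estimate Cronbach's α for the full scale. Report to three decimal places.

α = 0.789

ΣVar(i) = 1.467 + 1.595 + 1.171 + 1.506 + 2.289 + 1.018 + 1.383 = 10.429
Sum of the distinct covariances = 10.879
σ²_T = 10.429 + 2 × 10.879 = 32.187
α = (k/(k−1))·(1 − ΣVar(i)/σ²_T) = (7/6)·(1 − 10.429/32.187) = 0.789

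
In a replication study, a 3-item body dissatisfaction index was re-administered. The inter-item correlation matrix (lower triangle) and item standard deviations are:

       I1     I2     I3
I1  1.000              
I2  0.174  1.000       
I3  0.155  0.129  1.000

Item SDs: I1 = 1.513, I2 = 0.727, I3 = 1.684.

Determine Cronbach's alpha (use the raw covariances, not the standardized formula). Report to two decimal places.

Σσ²ᵢ = 1.513² + 0.727² + 1.684² = 5.6536
Covariances σ_ij = r_ij · s_i · s_j:
  σ(I1,I2) = 0.174 × 1.513 × 0.727 = 0.1914
  σ(I1,I3) = 0.155 × 1.513 × 1.684 = 0.3949
  σ(I2,I3) = 0.129 × 0.727 × 1.684 = 0.1579
σ²_T = Σσ²ᵢ + 2·Σσ_ij = 5.6536 + 2 × 0.7442 = 7.1420
α = (3/2)·(1 − 5.6536/7.1420) = 0.31

Cronbach's alpha = 0.31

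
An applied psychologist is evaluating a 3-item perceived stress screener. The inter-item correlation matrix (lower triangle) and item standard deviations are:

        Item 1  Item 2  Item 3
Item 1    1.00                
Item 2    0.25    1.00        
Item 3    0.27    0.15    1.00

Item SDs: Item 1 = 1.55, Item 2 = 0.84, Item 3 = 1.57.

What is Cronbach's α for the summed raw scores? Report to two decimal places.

α = 0.45

Σσ²ᵢ = 1.55² + 0.84² + 1.57² = 5.5730
Covariances σ_ij = r_ij · s_i · s_j:
  σ(Item 1,Item 2) = 0.25 × 1.55 × 0.84 = 0.3255
  σ(Item 1,Item 3) = 0.27 × 1.55 × 1.57 = 0.6570
  σ(Item 2,Item 3) = 0.15 × 0.84 × 1.57 = 0.1978
σ²_T = Σσ²ᵢ + 2·Σσ_ij = 5.5730 + 2 × 1.1803 = 7.9336
α = (3/2)·(1 − 5.5730/7.9336) = 0.45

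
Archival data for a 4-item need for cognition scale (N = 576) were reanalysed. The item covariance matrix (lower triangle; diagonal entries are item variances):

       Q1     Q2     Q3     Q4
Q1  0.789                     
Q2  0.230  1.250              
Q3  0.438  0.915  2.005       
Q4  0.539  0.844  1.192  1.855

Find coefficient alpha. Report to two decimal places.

α = 0.78

Σσ²ᵢ = 0.789 + 1.250 + 2.005 + 1.855 = 5.899
Σ_{i<j} σ_ij = 4.158
Var(T) = 5.899 + 2 × 4.158 = 14.215
α = (k/(k−1))·(1 − Σσ²ᵢ/Var(T)) = (4/3)·(1 − 5.899/14.215) = 0.78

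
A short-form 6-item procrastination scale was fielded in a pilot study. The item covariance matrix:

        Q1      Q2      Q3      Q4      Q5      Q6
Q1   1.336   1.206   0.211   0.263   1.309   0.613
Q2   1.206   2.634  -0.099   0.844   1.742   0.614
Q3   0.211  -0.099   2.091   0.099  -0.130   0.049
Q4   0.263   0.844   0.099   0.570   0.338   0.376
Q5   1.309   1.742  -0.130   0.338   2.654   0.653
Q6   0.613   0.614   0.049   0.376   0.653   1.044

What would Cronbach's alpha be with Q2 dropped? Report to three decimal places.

Remaining items: Q1, Q3, Q4, Q5, Q6 (k = 5).
sum of item variances = 1.336 + 2.091 + 0.570 + 2.654 + 1.044 = 7.695
total variance = 7.695 + 2 × 3.781 = 15.257
α (item deleted) = (5/4)·(1 − 7.695/15.257) = 0.620

α = 0.620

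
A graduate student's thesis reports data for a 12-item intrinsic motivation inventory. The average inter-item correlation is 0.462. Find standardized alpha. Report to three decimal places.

Standardized α = k·r̄ / (1 + (k−1)·r̄) = 12 × 0.462 / (1 + 11 × 0.462)
  = 5.5440 / 6.0820 = 0.912

standardized alpha = 0.912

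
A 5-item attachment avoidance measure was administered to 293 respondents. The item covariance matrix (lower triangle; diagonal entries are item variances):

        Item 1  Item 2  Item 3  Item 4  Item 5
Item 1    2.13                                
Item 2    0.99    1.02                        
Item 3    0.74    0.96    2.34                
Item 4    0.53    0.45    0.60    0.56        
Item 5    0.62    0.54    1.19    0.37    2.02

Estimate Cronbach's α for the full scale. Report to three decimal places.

Cronbach's α = 0.793

sum of item variances = 2.13 + 1.02 + 2.34 + 0.56 + 2.02 = 8.07
Σ_{i<j} σ_ij = 6.99
σ²_total = 8.07 + 2 × 6.99 = 22.05
α = (k/(k−1))·(1 − sum of item variances/σ²_total) = (5/4)·(1 − 8.07/22.05) = 0.793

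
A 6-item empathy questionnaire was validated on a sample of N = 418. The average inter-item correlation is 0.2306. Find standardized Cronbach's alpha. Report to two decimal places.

standardized Cronbach's alpha = 0.64

Standardized α = k·r̄ / (1 + (k−1)·r̄) = 6 × 0.2306 / (1 + 5 × 0.2306)
  = 1.3836 / 2.1530 = 0.64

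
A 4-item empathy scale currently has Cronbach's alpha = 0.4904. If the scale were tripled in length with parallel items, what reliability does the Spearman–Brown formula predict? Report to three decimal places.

predicted reliability = 0.743

Length factor m = 3
α' = m·α / (1 + (m−1)·α)
   = 3 × 0.4904 / (1 + (3 − 1) × 0.4904)
   = 1.4712 / 1.9808 = 0.743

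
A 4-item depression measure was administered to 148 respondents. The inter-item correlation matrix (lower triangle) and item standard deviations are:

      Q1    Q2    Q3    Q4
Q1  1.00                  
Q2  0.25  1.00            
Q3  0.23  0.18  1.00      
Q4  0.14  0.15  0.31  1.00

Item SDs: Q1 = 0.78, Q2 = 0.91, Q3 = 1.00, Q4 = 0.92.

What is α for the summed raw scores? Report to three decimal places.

α = 0.515

Σσ²ᵢ = 0.78² + 0.91² + 1.00² + 0.92² = 3.2829
Covariances σ_ij = r_ij · s_i · s_j:
  σ(Q1,Q2) = 0.25 × 0.78 × 0.91 = 0.1775
  σ(Q1,Q3) = 0.23 × 0.78 × 1.00 = 0.1794
  σ(Q1,Q4) = 0.14 × 0.78 × 0.92 = 0.1005
  σ(Q2,Q3) = 0.18 × 0.91 × 1.00 = 0.1638
  σ(Q2,Q4) = 0.15 × 0.91 × 0.92 = 0.1256
  σ(Q3,Q4) = 0.31 × 1.00 × 0.92 = 0.2852
σ²_T = Σσ²ᵢ + 2·Σσ_ij = 3.2829 + 2 × 1.0320 = 5.3469
α = (4/3)·(1 − 3.2829/5.3469) = 0.515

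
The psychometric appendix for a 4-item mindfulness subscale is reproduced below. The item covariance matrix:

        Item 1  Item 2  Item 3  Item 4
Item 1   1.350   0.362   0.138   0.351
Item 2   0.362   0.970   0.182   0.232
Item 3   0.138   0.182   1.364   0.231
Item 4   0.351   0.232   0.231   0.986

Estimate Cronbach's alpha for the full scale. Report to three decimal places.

Cronbach's alpha = 0.521

Σσᵢ² = 1.350 + 0.970 + 1.364 + 0.986 = 4.670
Sum of off-diagonal covariances = 1.496
σ²_T = 4.670 + 2 × 1.496 = 7.662
α = (k/(k−1))·(1 − Σσᵢ²/σ²_T) = (4/3)·(1 − 4.670/7.662) = 0.521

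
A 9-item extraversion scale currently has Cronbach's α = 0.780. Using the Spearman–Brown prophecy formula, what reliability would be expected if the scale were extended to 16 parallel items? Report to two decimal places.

predicted reliability = 0.86

Length factor m = 16/9 = 1.7778
α' = m·α / (1 + (m−1)·α)
   = 16/9 × 0.780 / (1 + (16/9 − 1) × 0.780)
   = 1.3867 / 1.6067 = 0.86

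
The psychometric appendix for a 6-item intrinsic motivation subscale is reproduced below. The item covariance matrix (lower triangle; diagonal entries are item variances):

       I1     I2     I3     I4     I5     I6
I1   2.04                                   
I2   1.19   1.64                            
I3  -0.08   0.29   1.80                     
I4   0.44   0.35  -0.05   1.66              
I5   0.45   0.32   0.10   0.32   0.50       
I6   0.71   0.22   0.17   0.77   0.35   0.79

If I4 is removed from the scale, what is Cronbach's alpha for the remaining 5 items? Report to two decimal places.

Remaining items: I1, I2, I3, I5, I6 (k = 5).
ΣVar(i) = 2.04 + 1.64 + 1.80 + 0.50 + 0.79 = 6.77
σ²_T = 6.77 + 2 × 3.72 = 14.21
α (item deleted) = (5/4)·(1 − 6.77/14.21) = 0.65

α = 0.65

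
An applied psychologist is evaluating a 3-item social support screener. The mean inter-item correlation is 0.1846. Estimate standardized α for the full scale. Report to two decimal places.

Standardized α = k·r̄ / (1 + (k−1)·r̄) = 3 × 0.1846 / (1 + 2 × 0.1846)
  = 0.5538 / 1.3692 = 0.40

α = 0.40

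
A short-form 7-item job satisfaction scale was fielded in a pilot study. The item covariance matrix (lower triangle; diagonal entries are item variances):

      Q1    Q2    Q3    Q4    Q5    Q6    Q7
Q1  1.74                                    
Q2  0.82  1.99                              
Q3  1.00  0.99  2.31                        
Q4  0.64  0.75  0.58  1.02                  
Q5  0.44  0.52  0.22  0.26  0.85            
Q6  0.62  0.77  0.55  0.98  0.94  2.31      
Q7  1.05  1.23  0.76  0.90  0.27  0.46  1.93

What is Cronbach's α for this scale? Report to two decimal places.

Σσ²ᵢ = 1.74 + 1.99 + 2.31 + 1.02 + 0.85 + 2.31 + 1.93 = 12.15
Sum of off-diagonal covariances = 14.75
Var(T) = 12.15 + 2 × 14.75 = 41.65
α = (k/(k−1))·(1 − Σσ²ᵢ/Var(T)) = (7/6)·(1 − 12.15/41.65) = 0.83

Cronbach's α = 0.83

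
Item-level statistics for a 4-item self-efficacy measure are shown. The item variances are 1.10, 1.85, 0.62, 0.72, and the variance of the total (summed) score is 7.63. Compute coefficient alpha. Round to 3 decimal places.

α = 0.584

ΣVar(i) = 1.10 + 1.85 + 0.62 + 0.72 = 4.29
α = (k/(k−1))·(1 − ΣVar(i)/σ²_T) = (4/3)·(1 − 4.29/7.63) = 0.584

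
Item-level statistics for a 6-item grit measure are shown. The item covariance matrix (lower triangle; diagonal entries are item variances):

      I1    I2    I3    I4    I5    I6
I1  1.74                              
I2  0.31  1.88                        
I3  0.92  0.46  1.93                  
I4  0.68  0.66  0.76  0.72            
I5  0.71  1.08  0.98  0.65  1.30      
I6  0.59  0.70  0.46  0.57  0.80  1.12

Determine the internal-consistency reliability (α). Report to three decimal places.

Σσᵢ² = 1.74 + 1.88 + 1.93 + 0.72 + 1.30 + 1.12 = 8.69
Sum of off-diagonal covariances = 10.33
total variance = 8.69 + 2 × 10.33 = 29.35
α = (k/(k−1))·(1 − Σσᵢ²/total variance) = (6/5)·(1 − 8.69/29.35) = 0.845

α = 0.845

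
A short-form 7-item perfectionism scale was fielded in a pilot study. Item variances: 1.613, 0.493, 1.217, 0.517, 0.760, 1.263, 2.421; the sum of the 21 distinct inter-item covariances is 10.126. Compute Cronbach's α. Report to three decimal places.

Cronbach's α = 0.828

sum of item variances = 1.613 + 0.493 + 1.217 + 0.517 + 0.760 + 1.263 + 2.421 = 8.284
Sum of distinct covariances = 10.126
total variance = sum of item variances + 2·Σcov = 8.284 + 2 × 10.126 = 28.536
α = (7/6)·(1 − 8.284/28.536) = 0.828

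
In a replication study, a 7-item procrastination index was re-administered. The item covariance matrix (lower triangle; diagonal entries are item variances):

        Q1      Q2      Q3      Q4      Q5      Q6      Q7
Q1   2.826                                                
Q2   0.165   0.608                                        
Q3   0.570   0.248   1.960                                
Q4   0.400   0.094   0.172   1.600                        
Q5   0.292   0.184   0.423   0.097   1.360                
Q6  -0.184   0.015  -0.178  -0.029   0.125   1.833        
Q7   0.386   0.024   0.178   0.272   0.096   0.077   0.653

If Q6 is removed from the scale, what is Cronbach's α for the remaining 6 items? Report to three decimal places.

Remaining items: Q1, Q2, Q3, Q4, Q5, Q7 (k = 6).
Σσ²ᵢ = 2.826 + 0.608 + 1.960 + 1.600 + 1.360 + 0.653 = 9.007
σ²_T = 9.007 + 2 × 3.601 = 16.209
α (item deleted) = (6/5)·(1 − 9.007/16.209) = 0.533

α = 0.533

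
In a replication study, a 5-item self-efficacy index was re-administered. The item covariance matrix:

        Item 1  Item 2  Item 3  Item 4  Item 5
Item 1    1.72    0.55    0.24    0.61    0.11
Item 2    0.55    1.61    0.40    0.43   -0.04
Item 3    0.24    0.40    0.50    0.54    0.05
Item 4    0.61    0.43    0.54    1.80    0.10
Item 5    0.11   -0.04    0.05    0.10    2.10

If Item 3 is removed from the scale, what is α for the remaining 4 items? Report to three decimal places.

Remaining items: Item 1, Item 2, Item 4, Item 5 (k = 4).
sum of item variances = 1.72 + 1.61 + 1.80 + 2.10 = 7.23
Var(T) = 7.23 + 2 × 1.76 = 10.75
α (item deleted) = (4/3)·(1 − 7.23/10.75) = 0.437

α = 0.437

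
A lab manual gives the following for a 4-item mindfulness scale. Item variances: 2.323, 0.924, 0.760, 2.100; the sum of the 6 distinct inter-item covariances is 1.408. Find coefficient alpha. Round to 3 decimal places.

coefficient alpha = 0.421

sum of item variances = 2.323 + 0.924 + 0.760 + 2.100 = 6.107
Sum of distinct covariances = 1.408
σ²_total = sum of item variances + 2·Σcov = 6.107 + 2 × 1.408 = 8.923
α = (4/3)·(1 − 6.107/8.923) = 0.421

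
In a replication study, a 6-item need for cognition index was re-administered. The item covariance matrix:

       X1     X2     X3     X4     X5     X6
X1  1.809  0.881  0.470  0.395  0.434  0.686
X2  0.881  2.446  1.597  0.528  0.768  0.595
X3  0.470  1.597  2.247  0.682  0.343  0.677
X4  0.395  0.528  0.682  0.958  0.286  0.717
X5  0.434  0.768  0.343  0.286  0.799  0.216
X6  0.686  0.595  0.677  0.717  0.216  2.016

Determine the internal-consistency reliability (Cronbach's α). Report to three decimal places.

α = 0.772

Σσ²ᵢ = 1.809 + 2.446 + 2.247 + 0.958 + 0.799 + 2.016 = 10.275
Sum of the distinct covariances = 9.275
σ²_T = 10.275 + 2 × 9.275 = 28.825
α = (k/(k−1))·(1 − Σσ²ᵢ/σ²_T) = (6/5)·(1 − 10.275/28.825) = 0.772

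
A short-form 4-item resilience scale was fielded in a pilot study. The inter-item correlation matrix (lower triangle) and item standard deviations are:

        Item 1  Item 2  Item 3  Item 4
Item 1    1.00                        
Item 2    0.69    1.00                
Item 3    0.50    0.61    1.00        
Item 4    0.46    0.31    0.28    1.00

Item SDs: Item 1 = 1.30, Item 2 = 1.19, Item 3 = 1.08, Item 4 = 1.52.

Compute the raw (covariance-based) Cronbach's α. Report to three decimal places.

Cronbach's α = 0.769

Σσ²ᵢ = 1.30² + 1.19² + 1.08² + 1.52² = 6.5829
Covariances σ_ij = r_ij · s_i · s_j:
  σ(Item 1,Item 2) = 0.69 × 1.30 × 1.19 = 1.0674
  σ(Item 1,Item 3) = 0.50 × 1.30 × 1.08 = 0.7020
  σ(Item 1,Item 4) = 0.46 × 1.30 × 1.52 = 0.9090
  σ(Item 2,Item 3) = 0.61 × 1.19 × 1.08 = 0.7840
  σ(Item 2,Item 4) = 0.31 × 1.19 × 1.52 = 0.5607
  σ(Item 3,Item 4) = 0.28 × 1.08 × 1.52 = 0.4596
σ²_T = Σσ²ᵢ + 2·Σσ_ij = 6.5829 + 2 × 4.4827 = 15.5483
α = (4/3)·(1 − 6.5829/15.5483) = 0.769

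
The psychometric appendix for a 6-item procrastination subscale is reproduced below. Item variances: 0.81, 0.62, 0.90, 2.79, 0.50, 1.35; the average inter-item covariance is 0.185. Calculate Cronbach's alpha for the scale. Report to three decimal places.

Σσᵢ² = 0.81 + 0.62 + 0.90 + 2.79 + 0.50 + 1.35 = 6.97
Sum of the 15 distinct covariances = 15 × 0.185 = 2.775
σ²_T = Σσᵢ² + 2·Σcov = 6.97 + 2 × 2.775 = 12.520
α = (6/5)·(1 − 6.97/12.520) = 0.532

α = 0.532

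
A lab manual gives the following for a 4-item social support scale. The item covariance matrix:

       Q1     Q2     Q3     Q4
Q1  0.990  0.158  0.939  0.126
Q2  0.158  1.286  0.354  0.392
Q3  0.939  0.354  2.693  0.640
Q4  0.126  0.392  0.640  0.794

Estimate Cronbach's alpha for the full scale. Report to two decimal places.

ΣVar(i) = 0.990 + 1.286 + 2.693 + 0.794 = 5.763
Sum of the distinct covariances = 2.609
Var(T) = 5.763 + 2 × 2.609 = 10.981
α = (k/(k−1))·(1 − ΣVar(i)/Var(T)) = (4/3)·(1 − 5.763/10.981) = 0.63

α = 0.63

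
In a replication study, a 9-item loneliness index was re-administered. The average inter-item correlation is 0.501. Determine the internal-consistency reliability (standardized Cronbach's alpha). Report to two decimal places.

Standardized α = k·r̄ / (1 + (k−1)·r̄) = 9 × 0.501 / (1 + 8 × 0.501)
  = 4.5090 / 5.0080 = 0.90

standardized Cronbach's alpha = 0.90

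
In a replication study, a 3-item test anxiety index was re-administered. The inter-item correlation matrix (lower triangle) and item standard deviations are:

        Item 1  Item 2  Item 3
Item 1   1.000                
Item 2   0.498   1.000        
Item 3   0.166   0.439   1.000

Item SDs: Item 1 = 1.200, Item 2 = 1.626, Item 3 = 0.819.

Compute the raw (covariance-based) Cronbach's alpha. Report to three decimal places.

Cronbach's alpha = 0.630

Σσ²ᵢ = 1.200² + 1.626² + 0.819² = 4.7546
Covariances σ_ij = r_ij · s_i · s_j:
  σ(Item 1,Item 2) = 0.498 × 1.200 × 1.626 = 0.9717
  σ(Item 1,Item 3) = 0.166 × 1.200 × 0.819 = 0.1631
  σ(Item 2,Item 3) = 0.439 × 1.626 × 0.819 = 0.5846
σ²_T = Σσ²ᵢ + 2·Σσ_ij = 4.7546 + 2 × 1.7194 = 8.1934
α = (3/2)·(1 − 4.7546/8.1934) = 0.630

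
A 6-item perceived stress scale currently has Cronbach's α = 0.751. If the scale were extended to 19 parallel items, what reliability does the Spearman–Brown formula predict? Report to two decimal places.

Length factor m = 19/6 = 3.1667
α' = m·α / (1 + (m−1)·α)
   = 19/6 × 0.751 / (1 + (19/6 − 1) × 0.751)
   = 2.3782 / 2.6272 = 0.91

predicted reliability = 0.91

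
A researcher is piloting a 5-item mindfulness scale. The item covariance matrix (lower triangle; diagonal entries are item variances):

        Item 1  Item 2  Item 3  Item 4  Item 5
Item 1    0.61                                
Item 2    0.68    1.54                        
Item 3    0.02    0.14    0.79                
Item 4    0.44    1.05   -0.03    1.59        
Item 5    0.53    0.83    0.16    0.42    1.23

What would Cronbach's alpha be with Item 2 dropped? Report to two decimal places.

Remaining items: Item 1, Item 3, Item 4, Item 5 (k = 4).
sum of item variances = 0.61 + 0.79 + 1.59 + 1.23 = 4.22
Var(T) = 4.22 + 2 × 1.54 = 7.30
α (item deleted) = (4/3)·(1 − 4.22/7.30) = 0.56

Cronbach's alpha = 0.56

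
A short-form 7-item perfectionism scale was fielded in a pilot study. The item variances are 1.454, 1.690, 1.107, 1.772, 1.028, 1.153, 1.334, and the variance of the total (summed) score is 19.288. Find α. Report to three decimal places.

α = 0.590

ΣVar(i) = 1.454 + 1.690 + 1.107 + 1.772 + 1.028 + 1.153 + 1.334 = 9.538
α = (k/(k−1))·(1 − ΣVar(i)/σ²_total) = (7/6)·(1 − 9.538/19.288) = 0.590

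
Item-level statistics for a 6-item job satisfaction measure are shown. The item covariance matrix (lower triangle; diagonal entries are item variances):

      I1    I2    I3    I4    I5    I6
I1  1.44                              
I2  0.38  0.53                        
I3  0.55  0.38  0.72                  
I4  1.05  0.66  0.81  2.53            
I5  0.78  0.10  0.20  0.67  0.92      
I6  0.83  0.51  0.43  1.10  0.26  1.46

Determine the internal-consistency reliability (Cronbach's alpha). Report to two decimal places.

sum of item variances = 1.44 + 0.53 + 0.72 + 2.53 + 0.92 + 1.46 = 7.60
Sum of off-diagonal covariances = 8.71
total variance = 7.60 + 2 × 8.71 = 25.02
α = (k/(k−1))·(1 − sum of item variances/total variance) = (6/5)·(1 − 7.60/25.02) = 0.84

Cronbach's alpha = 0.84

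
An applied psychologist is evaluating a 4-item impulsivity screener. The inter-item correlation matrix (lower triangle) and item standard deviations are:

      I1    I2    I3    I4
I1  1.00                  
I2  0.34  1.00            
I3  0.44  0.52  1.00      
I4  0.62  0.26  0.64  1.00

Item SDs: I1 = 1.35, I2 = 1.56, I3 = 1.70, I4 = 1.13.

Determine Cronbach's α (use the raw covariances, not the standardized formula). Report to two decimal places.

Cronbach's α = 0.77

Σσ²ᵢ = 1.35² + 1.56² + 1.70² + 1.13² = 8.4230
Covariances σ_ij = r_ij · s_i · s_j:
  σ(I1,I2) = 0.34 × 1.35 × 1.56 = 0.7160
  σ(I1,I3) = 0.44 × 1.35 × 1.70 = 1.0098
  σ(I1,I4) = 0.62 × 1.35 × 1.13 = 0.9458
  σ(I2,I3) = 0.52 × 1.56 × 1.70 = 1.3790
  σ(I2,I4) = 0.26 × 1.56 × 1.13 = 0.4583
  σ(I3,I4) = 0.64 × 1.70 × 1.13 = 1.2294
σ²_T = Σσ²ᵢ + 2·Σσ_ij = 8.4230 + 2 × 5.7383 = 19.8996
α = (4/3)·(1 − 8.4230/19.8996) = 0.77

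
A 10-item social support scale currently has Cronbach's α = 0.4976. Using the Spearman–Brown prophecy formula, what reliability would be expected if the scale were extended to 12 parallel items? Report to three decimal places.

Length factor m = 12/10 = 1.2000
α' = m·α / (1 + (m−1)·α)
   = 12/10 × 0.4976 / (1 + (12/10 − 1) × 0.4976)
   = 0.5971 / 1.0995 = 0.543

predicted reliability = 0.543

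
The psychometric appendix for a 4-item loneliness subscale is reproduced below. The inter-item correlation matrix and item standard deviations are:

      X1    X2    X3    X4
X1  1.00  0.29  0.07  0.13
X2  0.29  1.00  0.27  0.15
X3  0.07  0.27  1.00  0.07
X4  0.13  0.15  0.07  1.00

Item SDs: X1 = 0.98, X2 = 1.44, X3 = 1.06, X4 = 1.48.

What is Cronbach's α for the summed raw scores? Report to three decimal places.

Σσ²ᵢ = 0.98² + 1.44² + 1.06² + 1.48² = 6.3480
Covariances σ_ij = r_ij · s_i · s_j:
  σ(X1,X2) = 0.29 × 0.98 × 1.44 = 0.4092
  σ(X1,X3) = 0.07 × 0.98 × 1.06 = 0.0727
  σ(X1,X4) = 0.13 × 0.98 × 1.48 = 0.1886
  σ(X2,X3) = 0.27 × 1.44 × 1.06 = 0.4121
  σ(X2,X4) = 0.15 × 1.44 × 1.48 = 0.3197
  σ(X3,X4) = 0.07 × 1.06 × 1.48 = 0.1098
σ²_T = Σσ²ᵢ + 2·Σσ_ij = 6.3480 + 2 × 1.5121 = 9.3722
α = (4/3)·(1 − 6.3480/9.3722) = 0.430

α = 0.430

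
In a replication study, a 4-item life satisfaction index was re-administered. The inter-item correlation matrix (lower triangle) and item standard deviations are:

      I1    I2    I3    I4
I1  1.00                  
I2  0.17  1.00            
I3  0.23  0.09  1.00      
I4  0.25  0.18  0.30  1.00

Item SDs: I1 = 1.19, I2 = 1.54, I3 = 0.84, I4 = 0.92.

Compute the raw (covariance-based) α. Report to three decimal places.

α = 0.463

Σσ²ᵢ = 1.19² + 1.54² + 0.84² + 0.92² = 5.3397
Covariances σ_ij = r_ij · s_i · s_j:
  σ(I1,I2) = 0.17 × 1.19 × 1.54 = 0.3115
  σ(I1,I3) = 0.23 × 1.19 × 0.84 = 0.2299
  σ(I1,I4) = 0.25 × 1.19 × 0.92 = 0.2737
  σ(I2,I3) = 0.09 × 1.54 × 0.84 = 0.1164
  σ(I2,I4) = 0.18 × 1.54 × 0.92 = 0.2550
  σ(I3,I4) = 0.30 × 0.84 × 0.92 = 0.2318
σ²_T = Σσ²ᵢ + 2·Σσ_ij = 5.3397 + 2 × 1.4183 = 8.1763
α = (4/3)·(1 − 5.3397/8.1763) = 0.463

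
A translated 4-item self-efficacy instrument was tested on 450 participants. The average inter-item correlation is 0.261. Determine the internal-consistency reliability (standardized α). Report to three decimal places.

Standardized α = k·r̄ / (1 + (k−1)·r̄) = 4 × 0.261 / (1 + 3 × 0.261)
  = 1.0440 / 1.7830 = 0.586

standardized α = 0.586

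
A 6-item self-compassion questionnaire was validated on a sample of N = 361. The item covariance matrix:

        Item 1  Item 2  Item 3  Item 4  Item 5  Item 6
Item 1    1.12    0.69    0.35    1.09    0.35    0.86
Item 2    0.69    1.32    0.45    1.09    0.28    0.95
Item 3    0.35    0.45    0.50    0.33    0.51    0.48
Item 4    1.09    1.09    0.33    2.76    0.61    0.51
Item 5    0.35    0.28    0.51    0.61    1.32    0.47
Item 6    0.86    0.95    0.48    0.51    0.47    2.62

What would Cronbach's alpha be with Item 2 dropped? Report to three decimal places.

Remaining items: Item 1, Item 3, Item 4, Item 5, Item 6 (k = 5).
sum of item variances = 1.12 + 0.50 + 2.76 + 1.32 + 2.62 = 8.32
σ²_T = 8.32 + 2 × 5.56 = 19.44
α (item deleted) = (5/4)·(1 − 8.32/19.44) = 0.715

α = 0.715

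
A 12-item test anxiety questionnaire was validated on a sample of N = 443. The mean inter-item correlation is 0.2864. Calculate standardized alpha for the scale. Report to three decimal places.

standardized alpha = 0.828

Standardized α = k·r̄ / (1 + (k−1)·r̄) = 12 × 0.2864 / (1 + 11 × 0.2864)
  = 3.4368 / 4.1504 = 0.828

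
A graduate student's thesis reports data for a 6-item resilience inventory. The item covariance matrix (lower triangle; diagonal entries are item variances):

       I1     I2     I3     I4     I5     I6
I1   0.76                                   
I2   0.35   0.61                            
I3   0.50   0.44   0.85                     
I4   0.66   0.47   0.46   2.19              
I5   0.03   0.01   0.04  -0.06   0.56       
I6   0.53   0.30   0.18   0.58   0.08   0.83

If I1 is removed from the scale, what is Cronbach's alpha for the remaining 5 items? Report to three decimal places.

α = 0.623

Remaining items: I2, I3, I4, I5, I6 (k = 5).
ΣVar(i) = 0.61 + 0.85 + 2.19 + 0.56 + 0.83 = 5.04
total variance = 5.04 + 2 × 2.50 = 10.04
α (item deleted) = (5/4)·(1 − 5.04/10.04) = 0.623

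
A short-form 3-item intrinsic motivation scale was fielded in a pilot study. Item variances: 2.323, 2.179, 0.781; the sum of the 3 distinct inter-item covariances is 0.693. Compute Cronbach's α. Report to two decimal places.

α = 0.31

ΣVar(i) = 2.323 + 2.179 + 0.781 = 5.283
Sum of distinct covariances = 0.693
Var(T) = ΣVar(i) + 2·Σcov = 5.283 + 2 × 0.693 = 6.669
α = (3/2)·(1 − 5.283/6.669) = 0.31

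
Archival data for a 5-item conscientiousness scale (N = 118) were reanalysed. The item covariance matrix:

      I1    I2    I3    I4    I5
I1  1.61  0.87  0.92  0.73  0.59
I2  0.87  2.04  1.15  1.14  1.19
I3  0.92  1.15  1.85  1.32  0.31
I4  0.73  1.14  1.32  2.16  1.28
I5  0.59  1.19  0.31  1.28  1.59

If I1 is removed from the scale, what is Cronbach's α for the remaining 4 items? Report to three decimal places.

Remaining items: I2, I3, I4, I5 (k = 4).
sum of item variances = 2.04 + 1.85 + 2.16 + 1.59 = 7.64
Var(T) = 7.64 + 2 × 6.39 = 20.42
α (item deleted) = (4/3)·(1 − 7.64/20.42) = 0.834

α = 0.834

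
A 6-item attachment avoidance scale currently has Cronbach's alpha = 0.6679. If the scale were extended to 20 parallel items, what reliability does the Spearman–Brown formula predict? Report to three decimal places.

predicted reliability = 0.870

Length factor m = 20/6 = 3.3333
α' = m·α / (1 + (m−1)·α)
   = 20/6 × 0.6679 / (1 + (20/6 − 1) × 0.6679)
   = 2.2263 / 2.5584 = 0.870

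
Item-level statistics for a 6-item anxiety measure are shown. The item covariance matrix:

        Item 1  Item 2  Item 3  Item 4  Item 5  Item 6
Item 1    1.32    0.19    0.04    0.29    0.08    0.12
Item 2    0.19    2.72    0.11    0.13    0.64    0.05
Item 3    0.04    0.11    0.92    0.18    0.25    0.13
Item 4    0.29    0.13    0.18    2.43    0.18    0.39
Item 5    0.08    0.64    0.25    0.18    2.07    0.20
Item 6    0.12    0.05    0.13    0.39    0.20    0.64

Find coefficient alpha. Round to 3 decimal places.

ΣVar(i) = 1.32 + 2.72 + 0.92 + 2.43 + 2.07 + 0.64 = 10.10
Sum of the distinct covariances = 2.98
σ²_total = 10.10 + 2 × 2.98 = 16.06
α = (k/(k−1))·(1 − ΣVar(i)/σ²_total) = (6/5)·(1 − 10.10/16.06) = 0.445

coefficient alpha = 0.445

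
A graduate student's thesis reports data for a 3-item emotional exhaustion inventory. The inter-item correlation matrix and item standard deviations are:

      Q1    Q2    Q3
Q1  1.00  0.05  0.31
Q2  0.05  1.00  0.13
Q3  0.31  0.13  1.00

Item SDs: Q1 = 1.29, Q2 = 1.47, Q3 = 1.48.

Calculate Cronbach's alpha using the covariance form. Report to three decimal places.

Σσ²ᵢ = 1.29² + 1.47² + 1.48² = 6.0154
Covariances σ_ij = r_ij · s_i · s_j:
  σ(Q1,Q2) = 0.05 × 1.29 × 1.47 = 0.0948
  σ(Q1,Q3) = 0.31 × 1.29 × 1.48 = 0.5919
  σ(Q2,Q3) = 0.13 × 1.47 × 1.48 = 0.2828
σ²_T = Σσ²ᵢ + 2·Σσ_ij = 6.0154 + 2 × 0.9695 = 7.9544
α = (3/2)·(1 − 6.0154/7.9544) = 0.366

α = 0.366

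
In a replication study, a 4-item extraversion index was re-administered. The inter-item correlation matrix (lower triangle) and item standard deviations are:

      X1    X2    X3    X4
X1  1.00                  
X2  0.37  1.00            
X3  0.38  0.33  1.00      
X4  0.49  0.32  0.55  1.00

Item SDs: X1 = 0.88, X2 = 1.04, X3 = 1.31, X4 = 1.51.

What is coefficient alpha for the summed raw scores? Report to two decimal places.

coefficient alpha = 0.72

Σσ²ᵢ = 0.88² + 1.04² + 1.31² + 1.51² = 5.8522
Covariances σ_ij = r_ij · s_i · s_j:
  σ(X1,X2) = 0.37 × 0.88 × 1.04 = 0.3386
  σ(X1,X3) = 0.38 × 0.88 × 1.31 = 0.4381
  σ(X1,X4) = 0.49 × 0.88 × 1.51 = 0.6511
  σ(X2,X3) = 0.33 × 1.04 × 1.31 = 0.4496
  σ(X2,X4) = 0.32 × 1.04 × 1.51 = 0.5025
  σ(X3,X4) = 0.55 × 1.31 × 1.51 = 1.0880
σ²_T = Σσ²ᵢ + 2·Σσ_ij = 5.8522 + 2 × 3.4679 = 12.7880
α = (4/3)·(1 − 5.8522/12.7880) = 0.72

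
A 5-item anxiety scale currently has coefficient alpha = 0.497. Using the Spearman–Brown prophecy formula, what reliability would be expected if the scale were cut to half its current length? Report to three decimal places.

Length factor m = 1/2
α' = m·α / (1 − (1−m)·α)
   = 1/2 × 0.497 / (1 − (1 − 1/2) × 0.497)
   = 0.2485 / 0.7515 = 0.331

predicted reliability = 0.331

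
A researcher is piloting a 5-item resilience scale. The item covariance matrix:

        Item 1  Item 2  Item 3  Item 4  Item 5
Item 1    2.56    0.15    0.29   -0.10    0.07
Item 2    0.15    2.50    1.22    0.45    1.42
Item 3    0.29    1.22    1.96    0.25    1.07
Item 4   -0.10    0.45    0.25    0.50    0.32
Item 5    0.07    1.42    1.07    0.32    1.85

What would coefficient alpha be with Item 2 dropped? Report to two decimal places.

Remaining items: Item 1, Item 3, Item 4, Item 5 (k = 4).
Σσᵢ² = 2.56 + 1.96 + 0.50 + 1.85 = 6.87
σ²_T = 6.87 + 2 × 1.90 = 10.67
α (item deleted) = (4/3)·(1 − 6.87/10.67) = 0.47

coefficient alpha = 0.47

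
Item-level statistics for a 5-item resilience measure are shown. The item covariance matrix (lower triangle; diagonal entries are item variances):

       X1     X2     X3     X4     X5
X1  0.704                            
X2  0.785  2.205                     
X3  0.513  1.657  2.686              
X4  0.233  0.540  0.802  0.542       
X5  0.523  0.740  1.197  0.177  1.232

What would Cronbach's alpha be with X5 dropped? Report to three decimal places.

Remaining items: X1, X2, X3, X4 (k = 4).
Σσ²ᵢ = 0.704 + 2.205 + 2.686 + 0.542 = 6.137
total variance = 6.137 + 2 × 4.530 = 15.197
α (item deleted) = (4/3)·(1 − 6.137/15.197) = 0.795

α = 0.795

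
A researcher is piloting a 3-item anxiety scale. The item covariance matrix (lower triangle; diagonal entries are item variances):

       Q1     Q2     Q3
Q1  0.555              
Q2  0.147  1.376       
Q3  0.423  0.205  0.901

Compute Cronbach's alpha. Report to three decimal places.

Cronbach's alpha = 0.531

ΣVar(i) = 0.555 + 1.376 + 0.901 = 2.832
Sum of off-diagonal covariances = 0.775
Var(T) = 2.832 + 2 × 0.775 = 4.382
α = (k/(k−1))·(1 − ΣVar(i)/Var(T)) = (3/2)·(1 − 2.832/4.382) = 0.531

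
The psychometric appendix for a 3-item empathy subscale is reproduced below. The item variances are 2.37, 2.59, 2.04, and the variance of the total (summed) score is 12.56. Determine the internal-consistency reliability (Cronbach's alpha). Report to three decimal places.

Cronbach's alpha = 0.664

ΣVar(i) = 2.37 + 2.59 + 2.04 = 7.00
α = (k/(k−1))·(1 − ΣVar(i)/σ²_T) = (3/2)·(1 − 7.00/12.56) = 0.664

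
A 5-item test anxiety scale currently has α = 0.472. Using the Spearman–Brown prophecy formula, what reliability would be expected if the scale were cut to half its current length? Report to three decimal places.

Length factor m = 1/2
α' = m·α / (1 − (1−m)·α)
   = 1/2 × 0.472 / (1 − (1 − 1/2) × 0.472)
   = 0.2360 / 0.7640 = 0.309

predicted reliability = 0.309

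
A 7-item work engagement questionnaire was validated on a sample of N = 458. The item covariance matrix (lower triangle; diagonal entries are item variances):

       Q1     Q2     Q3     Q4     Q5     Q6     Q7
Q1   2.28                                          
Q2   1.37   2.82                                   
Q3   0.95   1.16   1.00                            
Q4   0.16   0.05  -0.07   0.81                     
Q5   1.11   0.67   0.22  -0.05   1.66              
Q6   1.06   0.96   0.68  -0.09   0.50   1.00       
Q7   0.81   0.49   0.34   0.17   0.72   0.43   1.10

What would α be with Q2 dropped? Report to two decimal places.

Remaining items: Q1, Q3, Q4, Q5, Q6, Q7 (k = 6).
Σσᵢ² = 2.28 + 1.00 + 0.81 + 1.66 + 1.00 + 1.10 = 7.85
Var(T) = 7.85 + 2 × 6.94 = 21.73
α (item deleted) = (6/5)·(1 − 7.85/21.73) = 0.77

α = 0.77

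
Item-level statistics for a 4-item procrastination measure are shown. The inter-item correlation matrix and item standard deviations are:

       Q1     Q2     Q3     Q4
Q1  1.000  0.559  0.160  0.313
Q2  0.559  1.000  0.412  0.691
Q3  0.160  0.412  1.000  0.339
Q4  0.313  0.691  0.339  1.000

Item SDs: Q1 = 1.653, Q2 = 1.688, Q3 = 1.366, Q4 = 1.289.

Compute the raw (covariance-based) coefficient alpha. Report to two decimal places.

coefficient alpha = 0.74

Σσ²ᵢ = 1.653² + 1.688² + 1.366² + 1.289² = 9.1092
Covariances σ_ij = r_ij · s_i · s_j:
  σ(Q1,Q2) = 0.559 × 1.653 × 1.688 = 1.5598
  σ(Q1,Q3) = 0.160 × 1.653 × 1.366 = 0.3613
  σ(Q1,Q4) = 0.313 × 1.653 × 1.289 = 0.6669
  σ(Q2,Q3) = 0.412 × 1.688 × 1.366 = 0.9500
  σ(Q2,Q4) = 0.691 × 1.688 × 1.289 = 1.5035
  σ(Q3,Q4) = 0.339 × 1.366 × 1.289 = 0.5969
σ²_T = Σσ²ᵢ + 2·Σσ_ij = 9.1092 + 2 × 5.6384 = 20.3860
α = (4/3)·(1 − 9.1092/20.3860) = 0.74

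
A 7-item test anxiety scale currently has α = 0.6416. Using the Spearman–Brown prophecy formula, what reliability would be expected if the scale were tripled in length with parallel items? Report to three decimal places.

predicted reliability = 0.843

Length factor m = 3
α' = m·α / (1 + (m−1)·α)
   = 3 × 0.6416 / (1 + (3 − 1) × 0.6416)
   = 1.9248 / 2.2832 = 0.843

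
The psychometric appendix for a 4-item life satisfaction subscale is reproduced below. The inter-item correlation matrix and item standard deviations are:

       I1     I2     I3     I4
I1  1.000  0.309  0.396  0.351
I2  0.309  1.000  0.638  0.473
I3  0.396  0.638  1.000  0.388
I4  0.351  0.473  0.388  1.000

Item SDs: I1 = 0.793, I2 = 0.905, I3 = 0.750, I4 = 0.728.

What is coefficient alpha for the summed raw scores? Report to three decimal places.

Σσ²ᵢ = 0.793² + 0.905² + 0.750² + 0.728² = 2.5404
Covariances σ_ij = r_ij · s_i · s_j:
  σ(I1,I2) = 0.309 × 0.793 × 0.905 = 0.2218
  σ(I1,I3) = 0.396 × 0.793 × 0.750 = 0.2355
  σ(I1,I4) = 0.351 × 0.793 × 0.728 = 0.2026
  σ(I2,I3) = 0.638 × 0.905 × 0.750 = 0.4330
  σ(I2,I4) = 0.473 × 0.905 × 0.728 = 0.3116
  σ(I3,I4) = 0.388 × 0.750 × 0.728 = 0.2118
σ²_T = Σσ²ᵢ + 2·Σσ_ij = 2.5404 + 2 × 1.6163 = 5.7730
α = (4/3)·(1 − 2.5404/5.7730) = 0.747

α = 0.747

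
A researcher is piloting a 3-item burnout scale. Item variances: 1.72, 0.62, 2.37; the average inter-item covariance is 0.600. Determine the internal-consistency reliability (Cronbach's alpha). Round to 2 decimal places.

Σσᵢ² = 1.72 + 0.62 + 2.37 = 4.71
Sum of the 3 distinct covariances = 3 × 0.600 = 1.800
σ²_total = Σσᵢ² + 2·Σcov = 4.71 + 2 × 1.800 = 8.310
α = (3/2)·(1 − 4.71/8.310) = 0.65

Cronbach's alpha = 0.65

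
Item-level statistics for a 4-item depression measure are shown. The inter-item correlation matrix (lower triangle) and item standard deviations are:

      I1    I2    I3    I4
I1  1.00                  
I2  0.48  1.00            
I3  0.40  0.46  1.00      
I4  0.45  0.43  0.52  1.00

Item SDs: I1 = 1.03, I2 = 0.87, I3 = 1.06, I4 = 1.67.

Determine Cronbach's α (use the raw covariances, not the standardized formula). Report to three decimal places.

Σσ²ᵢ = 1.03² + 0.87² + 1.06² + 1.67² = 5.7303
Covariances σ_ij = r_ij · s_i · s_j:
  σ(I1,I2) = 0.48 × 1.03 × 0.87 = 0.4301
  σ(I1,I3) = 0.40 × 1.03 × 1.06 = 0.4367
  σ(I1,I4) = 0.45 × 1.03 × 1.67 = 0.7740
  σ(I2,I3) = 0.46 × 0.87 × 1.06 = 0.4242
  σ(I2,I4) = 0.43 × 0.87 × 1.67 = 0.6247
  σ(I3,I4) = 0.52 × 1.06 × 1.67 = 0.9205
σ²_T = Σσ²ᵢ + 2·Σσ_ij = 5.7303 + 2 × 3.6102 = 12.9507
α = (4/3)·(1 − 5.7303/12.9507) = 0.743

α = 0.743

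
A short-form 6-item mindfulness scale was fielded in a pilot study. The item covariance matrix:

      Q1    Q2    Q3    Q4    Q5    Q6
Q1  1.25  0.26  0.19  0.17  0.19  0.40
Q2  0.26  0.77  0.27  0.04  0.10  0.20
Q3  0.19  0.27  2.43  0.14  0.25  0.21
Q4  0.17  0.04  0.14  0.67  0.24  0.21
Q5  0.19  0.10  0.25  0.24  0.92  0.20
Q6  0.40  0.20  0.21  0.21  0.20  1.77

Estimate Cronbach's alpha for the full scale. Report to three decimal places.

ΣVar(i) = 1.25 + 0.77 + 2.43 + 0.67 + 0.92 + 1.77 = 7.81
Sum of the distinct covariances = 3.07
total variance = 7.81 + 2 × 3.07 = 13.95
α = (k/(k−1))·(1 − ΣVar(i)/total variance) = (6/5)·(1 − 7.81/13.95) = 0.528

α = 0.528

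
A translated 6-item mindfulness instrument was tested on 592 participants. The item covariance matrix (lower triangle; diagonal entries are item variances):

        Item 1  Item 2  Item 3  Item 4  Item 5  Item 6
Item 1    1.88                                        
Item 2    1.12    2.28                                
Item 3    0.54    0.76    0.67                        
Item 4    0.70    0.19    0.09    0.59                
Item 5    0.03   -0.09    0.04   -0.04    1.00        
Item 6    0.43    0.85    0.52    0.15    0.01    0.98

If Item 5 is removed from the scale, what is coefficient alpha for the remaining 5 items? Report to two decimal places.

Remaining items: Item 1, Item 2, Item 3, Item 4, Item 6 (k = 5).
ΣVar(i) = 1.88 + 2.28 + 0.67 + 0.59 + 0.98 = 6.40
Var(T) = 6.40 + 2 × 5.35 = 17.10
α (item deleted) = (5/4)·(1 − 6.40/17.10) = 0.78

α = 0.78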